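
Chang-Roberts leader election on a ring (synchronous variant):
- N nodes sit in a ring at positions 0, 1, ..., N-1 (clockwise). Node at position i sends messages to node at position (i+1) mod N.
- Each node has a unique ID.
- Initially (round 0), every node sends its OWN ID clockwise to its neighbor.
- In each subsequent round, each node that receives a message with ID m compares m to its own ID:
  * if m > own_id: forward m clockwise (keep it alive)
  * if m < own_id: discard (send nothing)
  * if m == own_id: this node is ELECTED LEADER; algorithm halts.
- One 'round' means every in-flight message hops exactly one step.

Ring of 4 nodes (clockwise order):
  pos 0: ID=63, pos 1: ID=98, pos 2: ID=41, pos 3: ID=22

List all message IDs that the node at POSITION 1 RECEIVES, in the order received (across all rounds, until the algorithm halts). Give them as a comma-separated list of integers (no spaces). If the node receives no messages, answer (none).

Round 1: pos1(id98) recv 63: drop; pos2(id41) recv 98: fwd; pos3(id22) recv 41: fwd; pos0(id63) recv 22: drop
Round 2: pos3(id22) recv 98: fwd; pos0(id63) recv 41: drop
Round 3: pos0(id63) recv 98: fwd
Round 4: pos1(id98) recv 98: ELECTED

Answer: 63,98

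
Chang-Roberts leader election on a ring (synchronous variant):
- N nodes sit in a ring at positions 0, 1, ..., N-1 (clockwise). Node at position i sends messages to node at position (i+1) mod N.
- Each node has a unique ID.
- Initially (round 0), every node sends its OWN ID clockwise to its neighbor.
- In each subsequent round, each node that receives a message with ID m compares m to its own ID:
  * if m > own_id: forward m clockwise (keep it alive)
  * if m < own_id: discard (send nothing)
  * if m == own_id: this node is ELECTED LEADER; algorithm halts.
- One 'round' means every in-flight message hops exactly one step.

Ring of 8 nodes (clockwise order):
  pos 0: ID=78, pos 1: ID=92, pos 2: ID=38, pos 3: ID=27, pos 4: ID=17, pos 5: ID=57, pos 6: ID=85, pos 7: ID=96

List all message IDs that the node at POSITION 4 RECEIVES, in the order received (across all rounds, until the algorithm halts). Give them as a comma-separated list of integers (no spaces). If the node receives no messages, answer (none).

Answer: 27,38,92,96

Derivation:
Round 1: pos1(id92) recv 78: drop; pos2(id38) recv 92: fwd; pos3(id27) recv 38: fwd; pos4(id17) recv 27: fwd; pos5(id57) recv 17: drop; pos6(id85) recv 57: drop; pos7(id96) recv 85: drop; pos0(id78) recv 96: fwd
Round 2: pos3(id27) recv 92: fwd; pos4(id17) recv 38: fwd; pos5(id57) recv 27: drop; pos1(id92) recv 96: fwd
Round 3: pos4(id17) recv 92: fwd; pos5(id57) recv 38: drop; pos2(id38) recv 96: fwd
Round 4: pos5(id57) recv 92: fwd; pos3(id27) recv 96: fwd
Round 5: pos6(id85) recv 92: fwd; pos4(id17) recv 96: fwd
Round 6: pos7(id96) recv 92: drop; pos5(id57) recv 96: fwd
Round 7: pos6(id85) recv 96: fwd
Round 8: pos7(id96) recv 96: ELECTED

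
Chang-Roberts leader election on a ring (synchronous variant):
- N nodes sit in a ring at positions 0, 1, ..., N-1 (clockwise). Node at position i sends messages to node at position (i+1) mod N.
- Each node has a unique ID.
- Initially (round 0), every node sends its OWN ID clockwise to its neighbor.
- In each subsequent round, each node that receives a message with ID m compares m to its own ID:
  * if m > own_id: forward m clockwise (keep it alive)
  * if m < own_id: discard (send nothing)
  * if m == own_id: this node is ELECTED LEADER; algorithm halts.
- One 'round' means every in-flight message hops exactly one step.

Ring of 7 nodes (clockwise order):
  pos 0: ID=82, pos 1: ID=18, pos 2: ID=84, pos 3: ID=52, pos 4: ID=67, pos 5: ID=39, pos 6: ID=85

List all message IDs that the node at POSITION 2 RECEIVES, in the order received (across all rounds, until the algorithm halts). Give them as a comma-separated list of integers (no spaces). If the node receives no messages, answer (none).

Answer: 18,82,85

Derivation:
Round 1: pos1(id18) recv 82: fwd; pos2(id84) recv 18: drop; pos3(id52) recv 84: fwd; pos4(id67) recv 52: drop; pos5(id39) recv 67: fwd; pos6(id85) recv 39: drop; pos0(id82) recv 85: fwd
Round 2: pos2(id84) recv 82: drop; pos4(id67) recv 84: fwd; pos6(id85) recv 67: drop; pos1(id18) recv 85: fwd
Round 3: pos5(id39) recv 84: fwd; pos2(id84) recv 85: fwd
Round 4: pos6(id85) recv 84: drop; pos3(id52) recv 85: fwd
Round 5: pos4(id67) recv 85: fwd
Round 6: pos5(id39) recv 85: fwd
Round 7: pos6(id85) recv 85: ELECTED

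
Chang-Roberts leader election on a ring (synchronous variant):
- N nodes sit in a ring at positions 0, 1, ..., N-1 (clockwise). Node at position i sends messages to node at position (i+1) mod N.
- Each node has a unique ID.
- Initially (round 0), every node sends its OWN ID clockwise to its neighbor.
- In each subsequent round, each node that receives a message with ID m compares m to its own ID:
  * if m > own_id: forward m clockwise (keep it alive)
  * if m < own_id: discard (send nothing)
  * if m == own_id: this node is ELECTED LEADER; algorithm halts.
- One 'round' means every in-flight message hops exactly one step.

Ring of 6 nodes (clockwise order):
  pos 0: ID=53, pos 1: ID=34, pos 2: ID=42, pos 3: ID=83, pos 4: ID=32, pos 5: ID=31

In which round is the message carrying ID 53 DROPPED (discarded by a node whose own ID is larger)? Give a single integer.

Round 1: pos1(id34) recv 53: fwd; pos2(id42) recv 34: drop; pos3(id83) recv 42: drop; pos4(id32) recv 83: fwd; pos5(id31) recv 32: fwd; pos0(id53) recv 31: drop
Round 2: pos2(id42) recv 53: fwd; pos5(id31) recv 83: fwd; pos0(id53) recv 32: drop
Round 3: pos3(id83) recv 53: drop; pos0(id53) recv 83: fwd
Round 4: pos1(id34) recv 83: fwd
Round 5: pos2(id42) recv 83: fwd
Round 6: pos3(id83) recv 83: ELECTED
Message ID 53 originates at pos 0; dropped at pos 3 in round 3

Answer: 3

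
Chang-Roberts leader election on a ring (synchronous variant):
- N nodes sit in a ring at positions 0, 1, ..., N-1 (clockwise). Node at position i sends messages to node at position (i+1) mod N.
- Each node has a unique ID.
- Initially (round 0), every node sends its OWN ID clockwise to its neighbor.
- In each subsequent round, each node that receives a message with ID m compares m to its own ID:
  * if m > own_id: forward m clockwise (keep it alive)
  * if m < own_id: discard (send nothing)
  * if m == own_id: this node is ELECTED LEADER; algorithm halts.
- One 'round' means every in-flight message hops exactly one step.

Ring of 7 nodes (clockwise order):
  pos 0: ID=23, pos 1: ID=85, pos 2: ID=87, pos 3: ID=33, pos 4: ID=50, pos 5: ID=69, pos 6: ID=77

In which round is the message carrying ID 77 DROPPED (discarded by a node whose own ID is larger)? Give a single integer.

Answer: 2

Derivation:
Round 1: pos1(id85) recv 23: drop; pos2(id87) recv 85: drop; pos3(id33) recv 87: fwd; pos4(id50) recv 33: drop; pos5(id69) recv 50: drop; pos6(id77) recv 69: drop; pos0(id23) recv 77: fwd
Round 2: pos4(id50) recv 87: fwd; pos1(id85) recv 77: drop
Round 3: pos5(id69) recv 87: fwd
Round 4: pos6(id77) recv 87: fwd
Round 5: pos0(id23) recv 87: fwd
Round 6: pos1(id85) recv 87: fwd
Round 7: pos2(id87) recv 87: ELECTED
Message ID 77 originates at pos 6; dropped at pos 1 in round 2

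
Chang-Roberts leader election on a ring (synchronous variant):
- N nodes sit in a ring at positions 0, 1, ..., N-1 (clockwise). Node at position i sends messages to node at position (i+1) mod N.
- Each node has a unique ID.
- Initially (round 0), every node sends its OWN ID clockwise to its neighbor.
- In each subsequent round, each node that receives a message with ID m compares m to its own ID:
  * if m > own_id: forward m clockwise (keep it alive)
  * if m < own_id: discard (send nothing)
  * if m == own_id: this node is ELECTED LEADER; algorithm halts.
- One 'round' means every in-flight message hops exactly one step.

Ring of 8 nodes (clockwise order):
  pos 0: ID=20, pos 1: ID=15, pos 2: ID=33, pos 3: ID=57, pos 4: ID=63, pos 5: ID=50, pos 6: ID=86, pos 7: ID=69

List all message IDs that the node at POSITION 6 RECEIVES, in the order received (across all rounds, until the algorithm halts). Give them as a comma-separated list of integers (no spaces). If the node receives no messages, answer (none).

Round 1: pos1(id15) recv 20: fwd; pos2(id33) recv 15: drop; pos3(id57) recv 33: drop; pos4(id63) recv 57: drop; pos5(id50) recv 63: fwd; pos6(id86) recv 50: drop; pos7(id69) recv 86: fwd; pos0(id20) recv 69: fwd
Round 2: pos2(id33) recv 20: drop; pos6(id86) recv 63: drop; pos0(id20) recv 86: fwd; pos1(id15) recv 69: fwd
Round 3: pos1(id15) recv 86: fwd; pos2(id33) recv 69: fwd
Round 4: pos2(id33) recv 86: fwd; pos3(id57) recv 69: fwd
Round 5: pos3(id57) recv 86: fwd; pos4(id63) recv 69: fwd
Round 6: pos4(id63) recv 86: fwd; pos5(id50) recv 69: fwd
Round 7: pos5(id50) recv 86: fwd; pos6(id86) recv 69: drop
Round 8: pos6(id86) recv 86: ELECTED

Answer: 50,63,69,86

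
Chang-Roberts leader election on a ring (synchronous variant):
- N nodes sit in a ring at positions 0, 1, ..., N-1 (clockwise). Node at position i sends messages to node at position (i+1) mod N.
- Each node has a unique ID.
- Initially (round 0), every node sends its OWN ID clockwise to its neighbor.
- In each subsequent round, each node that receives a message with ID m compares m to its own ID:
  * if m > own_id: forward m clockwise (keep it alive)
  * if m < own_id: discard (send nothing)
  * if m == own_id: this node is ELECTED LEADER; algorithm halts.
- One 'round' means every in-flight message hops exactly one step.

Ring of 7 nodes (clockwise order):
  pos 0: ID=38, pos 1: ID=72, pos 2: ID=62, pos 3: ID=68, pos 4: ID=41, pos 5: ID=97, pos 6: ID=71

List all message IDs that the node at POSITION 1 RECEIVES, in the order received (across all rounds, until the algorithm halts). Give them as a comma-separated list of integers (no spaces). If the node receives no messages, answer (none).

Answer: 38,71,97

Derivation:
Round 1: pos1(id72) recv 38: drop; pos2(id62) recv 72: fwd; pos3(id68) recv 62: drop; pos4(id41) recv 68: fwd; pos5(id97) recv 41: drop; pos6(id71) recv 97: fwd; pos0(id38) recv 71: fwd
Round 2: pos3(id68) recv 72: fwd; pos5(id97) recv 68: drop; pos0(id38) recv 97: fwd; pos1(id72) recv 71: drop
Round 3: pos4(id41) recv 72: fwd; pos1(id72) recv 97: fwd
Round 4: pos5(id97) recv 72: drop; pos2(id62) recv 97: fwd
Round 5: pos3(id68) recv 97: fwd
Round 6: pos4(id41) recv 97: fwd
Round 7: pos5(id97) recv 97: ELECTED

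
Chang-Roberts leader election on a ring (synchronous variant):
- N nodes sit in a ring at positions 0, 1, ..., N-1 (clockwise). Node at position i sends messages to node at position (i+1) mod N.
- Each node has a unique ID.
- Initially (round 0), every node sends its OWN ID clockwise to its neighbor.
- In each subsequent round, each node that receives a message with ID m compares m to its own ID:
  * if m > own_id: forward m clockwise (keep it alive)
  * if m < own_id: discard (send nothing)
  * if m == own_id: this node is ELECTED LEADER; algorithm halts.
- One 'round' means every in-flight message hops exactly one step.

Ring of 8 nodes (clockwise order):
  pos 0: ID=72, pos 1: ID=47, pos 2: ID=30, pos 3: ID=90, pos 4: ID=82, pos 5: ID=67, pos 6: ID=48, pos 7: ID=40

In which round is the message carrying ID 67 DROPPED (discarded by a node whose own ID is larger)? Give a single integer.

Answer: 3

Derivation:
Round 1: pos1(id47) recv 72: fwd; pos2(id30) recv 47: fwd; pos3(id90) recv 30: drop; pos4(id82) recv 90: fwd; pos5(id67) recv 82: fwd; pos6(id48) recv 67: fwd; pos7(id40) recv 48: fwd; pos0(id72) recv 40: drop
Round 2: pos2(id30) recv 72: fwd; pos3(id90) recv 47: drop; pos5(id67) recv 90: fwd; pos6(id48) recv 82: fwd; pos7(id40) recv 67: fwd; pos0(id72) recv 48: drop
Round 3: pos3(id90) recv 72: drop; pos6(id48) recv 90: fwd; pos7(id40) recv 82: fwd; pos0(id72) recv 67: drop
Round 4: pos7(id40) recv 90: fwd; pos0(id72) recv 82: fwd
Round 5: pos0(id72) recv 90: fwd; pos1(id47) recv 82: fwd
Round 6: pos1(id47) recv 90: fwd; pos2(id30) recv 82: fwd
Round 7: pos2(id30) recv 90: fwd; pos3(id90) recv 82: drop
Round 8: pos3(id90) recv 90: ELECTED
Message ID 67 originates at pos 5; dropped at pos 0 in round 3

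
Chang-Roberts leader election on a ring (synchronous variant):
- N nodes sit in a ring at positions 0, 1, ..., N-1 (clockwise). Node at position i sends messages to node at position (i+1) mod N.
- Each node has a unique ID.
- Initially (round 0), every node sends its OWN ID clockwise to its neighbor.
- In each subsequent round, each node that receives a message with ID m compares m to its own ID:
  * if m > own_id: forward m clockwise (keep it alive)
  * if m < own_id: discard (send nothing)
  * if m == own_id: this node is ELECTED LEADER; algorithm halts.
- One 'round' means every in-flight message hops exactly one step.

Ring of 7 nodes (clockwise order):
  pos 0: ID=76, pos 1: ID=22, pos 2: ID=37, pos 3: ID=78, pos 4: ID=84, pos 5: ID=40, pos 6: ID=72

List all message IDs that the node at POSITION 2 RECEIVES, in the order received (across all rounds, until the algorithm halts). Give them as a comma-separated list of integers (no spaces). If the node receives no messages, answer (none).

Round 1: pos1(id22) recv 76: fwd; pos2(id37) recv 22: drop; pos3(id78) recv 37: drop; pos4(id84) recv 78: drop; pos5(id40) recv 84: fwd; pos6(id72) recv 40: drop; pos0(id76) recv 72: drop
Round 2: pos2(id37) recv 76: fwd; pos6(id72) recv 84: fwd
Round 3: pos3(id78) recv 76: drop; pos0(id76) recv 84: fwd
Round 4: pos1(id22) recv 84: fwd
Round 5: pos2(id37) recv 84: fwd
Round 6: pos3(id78) recv 84: fwd
Round 7: pos4(id84) recv 84: ELECTED

Answer: 22,76,84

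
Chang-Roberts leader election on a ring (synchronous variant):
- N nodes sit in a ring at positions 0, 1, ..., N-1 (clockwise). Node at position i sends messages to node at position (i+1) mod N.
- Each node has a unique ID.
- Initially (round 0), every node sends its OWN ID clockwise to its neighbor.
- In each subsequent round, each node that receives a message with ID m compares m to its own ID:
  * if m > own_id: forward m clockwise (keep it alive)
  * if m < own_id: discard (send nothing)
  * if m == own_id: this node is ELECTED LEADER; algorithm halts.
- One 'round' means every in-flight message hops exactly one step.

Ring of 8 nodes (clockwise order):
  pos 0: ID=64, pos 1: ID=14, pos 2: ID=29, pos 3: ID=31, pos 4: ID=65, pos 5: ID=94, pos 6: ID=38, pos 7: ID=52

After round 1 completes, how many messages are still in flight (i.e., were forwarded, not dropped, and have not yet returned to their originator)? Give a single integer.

Round 1: pos1(id14) recv 64: fwd; pos2(id29) recv 14: drop; pos3(id31) recv 29: drop; pos4(id65) recv 31: drop; pos5(id94) recv 65: drop; pos6(id38) recv 94: fwd; pos7(id52) recv 38: drop; pos0(id64) recv 52: drop
After round 1: 2 messages still in flight

Answer: 2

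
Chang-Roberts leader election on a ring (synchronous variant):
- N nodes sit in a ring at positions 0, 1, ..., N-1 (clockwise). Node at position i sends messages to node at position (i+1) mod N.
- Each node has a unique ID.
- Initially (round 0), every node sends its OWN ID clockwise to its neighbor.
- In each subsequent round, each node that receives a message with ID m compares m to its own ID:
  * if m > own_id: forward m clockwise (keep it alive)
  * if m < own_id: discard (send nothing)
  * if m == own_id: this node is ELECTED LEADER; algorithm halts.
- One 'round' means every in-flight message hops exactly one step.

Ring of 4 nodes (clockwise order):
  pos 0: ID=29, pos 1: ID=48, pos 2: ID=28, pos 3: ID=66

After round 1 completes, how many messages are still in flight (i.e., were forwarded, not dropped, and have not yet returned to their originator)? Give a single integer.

Round 1: pos1(id48) recv 29: drop; pos2(id28) recv 48: fwd; pos3(id66) recv 28: drop; pos0(id29) recv 66: fwd
After round 1: 2 messages still in flight

Answer: 2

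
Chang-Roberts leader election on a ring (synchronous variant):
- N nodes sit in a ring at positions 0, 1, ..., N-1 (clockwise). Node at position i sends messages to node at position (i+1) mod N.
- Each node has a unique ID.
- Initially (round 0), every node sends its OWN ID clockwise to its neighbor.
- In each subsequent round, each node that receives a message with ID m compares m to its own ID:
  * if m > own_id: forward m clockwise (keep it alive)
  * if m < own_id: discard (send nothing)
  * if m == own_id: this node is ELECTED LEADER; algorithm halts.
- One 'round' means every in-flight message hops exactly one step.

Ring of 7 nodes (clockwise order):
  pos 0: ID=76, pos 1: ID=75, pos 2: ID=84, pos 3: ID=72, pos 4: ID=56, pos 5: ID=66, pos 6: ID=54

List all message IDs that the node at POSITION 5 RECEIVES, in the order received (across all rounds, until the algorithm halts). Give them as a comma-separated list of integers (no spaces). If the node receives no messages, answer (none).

Answer: 56,72,84

Derivation:
Round 1: pos1(id75) recv 76: fwd; pos2(id84) recv 75: drop; pos3(id72) recv 84: fwd; pos4(id56) recv 72: fwd; pos5(id66) recv 56: drop; pos6(id54) recv 66: fwd; pos0(id76) recv 54: drop
Round 2: pos2(id84) recv 76: drop; pos4(id56) recv 84: fwd; pos5(id66) recv 72: fwd; pos0(id76) recv 66: drop
Round 3: pos5(id66) recv 84: fwd; pos6(id54) recv 72: fwd
Round 4: pos6(id54) recv 84: fwd; pos0(id76) recv 72: drop
Round 5: pos0(id76) recv 84: fwd
Round 6: pos1(id75) recv 84: fwd
Round 7: pos2(id84) recv 84: ELECTED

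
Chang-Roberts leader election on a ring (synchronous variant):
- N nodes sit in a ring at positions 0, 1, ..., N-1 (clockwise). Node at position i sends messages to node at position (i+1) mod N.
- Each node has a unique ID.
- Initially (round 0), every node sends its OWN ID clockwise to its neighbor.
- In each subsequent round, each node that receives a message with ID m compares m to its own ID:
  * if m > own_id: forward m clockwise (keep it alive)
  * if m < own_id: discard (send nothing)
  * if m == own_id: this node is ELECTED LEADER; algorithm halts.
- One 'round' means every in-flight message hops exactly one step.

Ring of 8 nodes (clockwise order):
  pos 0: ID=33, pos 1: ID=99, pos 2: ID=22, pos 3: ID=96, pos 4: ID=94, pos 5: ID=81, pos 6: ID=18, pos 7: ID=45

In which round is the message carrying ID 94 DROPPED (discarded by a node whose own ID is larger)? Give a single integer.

Answer: 5

Derivation:
Round 1: pos1(id99) recv 33: drop; pos2(id22) recv 99: fwd; pos3(id96) recv 22: drop; pos4(id94) recv 96: fwd; pos5(id81) recv 94: fwd; pos6(id18) recv 81: fwd; pos7(id45) recv 18: drop; pos0(id33) recv 45: fwd
Round 2: pos3(id96) recv 99: fwd; pos5(id81) recv 96: fwd; pos6(id18) recv 94: fwd; pos7(id45) recv 81: fwd; pos1(id99) recv 45: drop
Round 3: pos4(id94) recv 99: fwd; pos6(id18) recv 96: fwd; pos7(id45) recv 94: fwd; pos0(id33) recv 81: fwd
Round 4: pos5(id81) recv 99: fwd; pos7(id45) recv 96: fwd; pos0(id33) recv 94: fwd; pos1(id99) recv 81: drop
Round 5: pos6(id18) recv 99: fwd; pos0(id33) recv 96: fwd; pos1(id99) recv 94: drop
Round 6: pos7(id45) recv 99: fwd; pos1(id99) recv 96: drop
Round 7: pos0(id33) recv 99: fwd
Round 8: pos1(id99) recv 99: ELECTED
Message ID 94 originates at pos 4; dropped at pos 1 in round 5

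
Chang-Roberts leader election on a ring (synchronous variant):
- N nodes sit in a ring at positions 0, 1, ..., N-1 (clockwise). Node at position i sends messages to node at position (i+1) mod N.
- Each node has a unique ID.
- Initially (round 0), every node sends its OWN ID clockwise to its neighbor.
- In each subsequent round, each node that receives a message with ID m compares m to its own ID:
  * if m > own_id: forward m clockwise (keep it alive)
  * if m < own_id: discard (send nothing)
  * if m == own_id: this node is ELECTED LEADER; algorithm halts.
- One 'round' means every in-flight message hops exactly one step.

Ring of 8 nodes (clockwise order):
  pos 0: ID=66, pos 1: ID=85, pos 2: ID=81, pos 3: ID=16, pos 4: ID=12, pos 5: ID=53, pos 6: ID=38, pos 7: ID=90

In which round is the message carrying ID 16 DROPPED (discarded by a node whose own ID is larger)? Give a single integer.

Answer: 2

Derivation:
Round 1: pos1(id85) recv 66: drop; pos2(id81) recv 85: fwd; pos3(id16) recv 81: fwd; pos4(id12) recv 16: fwd; pos5(id53) recv 12: drop; pos6(id38) recv 53: fwd; pos7(id90) recv 38: drop; pos0(id66) recv 90: fwd
Round 2: pos3(id16) recv 85: fwd; pos4(id12) recv 81: fwd; pos5(id53) recv 16: drop; pos7(id90) recv 53: drop; pos1(id85) recv 90: fwd
Round 3: pos4(id12) recv 85: fwd; pos5(id53) recv 81: fwd; pos2(id81) recv 90: fwd
Round 4: pos5(id53) recv 85: fwd; pos6(id38) recv 81: fwd; pos3(id16) recv 90: fwd
Round 5: pos6(id38) recv 85: fwd; pos7(id90) recv 81: drop; pos4(id12) recv 90: fwd
Round 6: pos7(id90) recv 85: drop; pos5(id53) recv 90: fwd
Round 7: pos6(id38) recv 90: fwd
Round 8: pos7(id90) recv 90: ELECTED
Message ID 16 originates at pos 3; dropped at pos 5 in round 2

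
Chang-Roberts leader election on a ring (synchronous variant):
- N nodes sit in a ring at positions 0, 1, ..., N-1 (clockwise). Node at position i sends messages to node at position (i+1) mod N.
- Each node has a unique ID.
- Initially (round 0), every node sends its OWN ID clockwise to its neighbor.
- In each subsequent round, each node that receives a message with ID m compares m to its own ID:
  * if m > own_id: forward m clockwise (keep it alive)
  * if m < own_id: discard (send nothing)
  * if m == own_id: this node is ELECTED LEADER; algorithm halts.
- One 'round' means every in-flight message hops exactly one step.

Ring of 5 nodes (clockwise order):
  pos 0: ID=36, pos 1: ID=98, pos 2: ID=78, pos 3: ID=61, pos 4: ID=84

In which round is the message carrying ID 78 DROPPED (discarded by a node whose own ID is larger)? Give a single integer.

Round 1: pos1(id98) recv 36: drop; pos2(id78) recv 98: fwd; pos3(id61) recv 78: fwd; pos4(id84) recv 61: drop; pos0(id36) recv 84: fwd
Round 2: pos3(id61) recv 98: fwd; pos4(id84) recv 78: drop; pos1(id98) recv 84: drop
Round 3: pos4(id84) recv 98: fwd
Round 4: pos0(id36) recv 98: fwd
Round 5: pos1(id98) recv 98: ELECTED
Message ID 78 originates at pos 2; dropped at pos 4 in round 2

Answer: 2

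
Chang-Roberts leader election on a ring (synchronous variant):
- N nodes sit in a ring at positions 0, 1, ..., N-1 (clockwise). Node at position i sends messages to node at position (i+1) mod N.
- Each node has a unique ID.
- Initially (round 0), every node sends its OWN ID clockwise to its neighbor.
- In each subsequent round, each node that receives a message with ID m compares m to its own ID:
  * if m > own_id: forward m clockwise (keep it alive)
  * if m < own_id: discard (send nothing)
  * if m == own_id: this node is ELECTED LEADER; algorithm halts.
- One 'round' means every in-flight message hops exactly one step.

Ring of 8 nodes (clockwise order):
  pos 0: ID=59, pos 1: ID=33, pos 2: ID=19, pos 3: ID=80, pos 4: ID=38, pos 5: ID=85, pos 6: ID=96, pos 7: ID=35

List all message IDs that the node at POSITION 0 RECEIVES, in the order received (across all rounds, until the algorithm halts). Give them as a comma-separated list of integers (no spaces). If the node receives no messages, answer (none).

Answer: 35,96

Derivation:
Round 1: pos1(id33) recv 59: fwd; pos2(id19) recv 33: fwd; pos3(id80) recv 19: drop; pos4(id38) recv 80: fwd; pos5(id85) recv 38: drop; pos6(id96) recv 85: drop; pos7(id35) recv 96: fwd; pos0(id59) recv 35: drop
Round 2: pos2(id19) recv 59: fwd; pos3(id80) recv 33: drop; pos5(id85) recv 80: drop; pos0(id59) recv 96: fwd
Round 3: pos3(id80) recv 59: drop; pos1(id33) recv 96: fwd
Round 4: pos2(id19) recv 96: fwd
Round 5: pos3(id80) recv 96: fwd
Round 6: pos4(id38) recv 96: fwd
Round 7: pos5(id85) recv 96: fwd
Round 8: pos6(id96) recv 96: ELECTED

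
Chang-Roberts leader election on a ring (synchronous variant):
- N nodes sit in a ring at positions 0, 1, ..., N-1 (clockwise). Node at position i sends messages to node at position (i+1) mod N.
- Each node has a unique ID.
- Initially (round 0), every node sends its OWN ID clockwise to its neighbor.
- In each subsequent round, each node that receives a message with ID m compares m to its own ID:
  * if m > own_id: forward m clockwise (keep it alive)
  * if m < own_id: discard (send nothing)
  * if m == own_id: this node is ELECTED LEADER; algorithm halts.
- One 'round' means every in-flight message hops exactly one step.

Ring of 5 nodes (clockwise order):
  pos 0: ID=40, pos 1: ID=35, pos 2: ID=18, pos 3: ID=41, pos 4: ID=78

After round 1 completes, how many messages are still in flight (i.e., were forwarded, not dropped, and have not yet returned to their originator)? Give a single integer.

Round 1: pos1(id35) recv 40: fwd; pos2(id18) recv 35: fwd; pos3(id41) recv 18: drop; pos4(id78) recv 41: drop; pos0(id40) recv 78: fwd
After round 1: 3 messages still in flight

Answer: 3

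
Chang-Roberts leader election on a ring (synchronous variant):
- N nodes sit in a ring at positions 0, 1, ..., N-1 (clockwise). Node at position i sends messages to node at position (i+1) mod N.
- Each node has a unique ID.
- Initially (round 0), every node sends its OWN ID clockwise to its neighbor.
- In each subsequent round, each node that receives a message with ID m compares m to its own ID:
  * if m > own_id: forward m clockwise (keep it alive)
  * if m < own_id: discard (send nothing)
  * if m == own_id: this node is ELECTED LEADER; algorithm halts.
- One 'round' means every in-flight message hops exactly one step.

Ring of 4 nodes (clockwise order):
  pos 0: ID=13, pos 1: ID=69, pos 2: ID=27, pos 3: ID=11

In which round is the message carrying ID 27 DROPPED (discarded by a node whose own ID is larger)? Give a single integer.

Answer: 3

Derivation:
Round 1: pos1(id69) recv 13: drop; pos2(id27) recv 69: fwd; pos3(id11) recv 27: fwd; pos0(id13) recv 11: drop
Round 2: pos3(id11) recv 69: fwd; pos0(id13) recv 27: fwd
Round 3: pos0(id13) recv 69: fwd; pos1(id69) recv 27: drop
Round 4: pos1(id69) recv 69: ELECTED
Message ID 27 originates at pos 2; dropped at pos 1 in round 3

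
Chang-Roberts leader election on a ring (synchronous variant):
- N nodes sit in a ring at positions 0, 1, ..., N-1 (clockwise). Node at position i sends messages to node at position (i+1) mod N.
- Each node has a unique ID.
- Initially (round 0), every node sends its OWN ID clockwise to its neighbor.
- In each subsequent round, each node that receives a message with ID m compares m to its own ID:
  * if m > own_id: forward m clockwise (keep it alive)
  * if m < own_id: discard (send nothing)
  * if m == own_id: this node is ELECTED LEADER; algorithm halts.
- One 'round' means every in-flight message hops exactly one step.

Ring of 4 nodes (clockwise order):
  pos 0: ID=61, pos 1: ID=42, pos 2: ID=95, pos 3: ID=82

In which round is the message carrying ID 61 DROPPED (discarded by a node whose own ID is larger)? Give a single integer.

Answer: 2

Derivation:
Round 1: pos1(id42) recv 61: fwd; pos2(id95) recv 42: drop; pos3(id82) recv 95: fwd; pos0(id61) recv 82: fwd
Round 2: pos2(id95) recv 61: drop; pos0(id61) recv 95: fwd; pos1(id42) recv 82: fwd
Round 3: pos1(id42) recv 95: fwd; pos2(id95) recv 82: drop
Round 4: pos2(id95) recv 95: ELECTED
Message ID 61 originates at pos 0; dropped at pos 2 in round 2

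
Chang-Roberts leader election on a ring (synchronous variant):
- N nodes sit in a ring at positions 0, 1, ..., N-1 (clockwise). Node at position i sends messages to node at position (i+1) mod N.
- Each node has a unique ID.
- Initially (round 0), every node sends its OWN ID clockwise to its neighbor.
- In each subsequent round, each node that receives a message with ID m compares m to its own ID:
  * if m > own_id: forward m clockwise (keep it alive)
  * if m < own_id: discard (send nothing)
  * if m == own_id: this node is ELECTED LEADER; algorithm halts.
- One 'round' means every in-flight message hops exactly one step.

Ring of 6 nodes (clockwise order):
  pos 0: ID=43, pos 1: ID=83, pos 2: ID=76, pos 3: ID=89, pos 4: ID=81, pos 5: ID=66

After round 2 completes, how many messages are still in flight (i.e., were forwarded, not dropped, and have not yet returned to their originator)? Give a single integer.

Round 1: pos1(id83) recv 43: drop; pos2(id76) recv 83: fwd; pos3(id89) recv 76: drop; pos4(id81) recv 89: fwd; pos5(id66) recv 81: fwd; pos0(id43) recv 66: fwd
Round 2: pos3(id89) recv 83: drop; pos5(id66) recv 89: fwd; pos0(id43) recv 81: fwd; pos1(id83) recv 66: drop
After round 2: 2 messages still in flight

Answer: 2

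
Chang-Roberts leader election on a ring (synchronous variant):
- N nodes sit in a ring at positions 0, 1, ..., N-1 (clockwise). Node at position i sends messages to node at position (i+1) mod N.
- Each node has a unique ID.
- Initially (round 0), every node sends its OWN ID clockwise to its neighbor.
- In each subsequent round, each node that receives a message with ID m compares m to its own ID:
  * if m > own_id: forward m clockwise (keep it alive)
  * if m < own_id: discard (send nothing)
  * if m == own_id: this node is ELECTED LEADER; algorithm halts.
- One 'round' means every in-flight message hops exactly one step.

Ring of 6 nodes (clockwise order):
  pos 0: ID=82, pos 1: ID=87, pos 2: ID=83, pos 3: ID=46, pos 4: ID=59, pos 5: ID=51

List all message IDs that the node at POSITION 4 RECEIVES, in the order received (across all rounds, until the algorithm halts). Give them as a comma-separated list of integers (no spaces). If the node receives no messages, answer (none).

Answer: 46,83,87

Derivation:
Round 1: pos1(id87) recv 82: drop; pos2(id83) recv 87: fwd; pos3(id46) recv 83: fwd; pos4(id59) recv 46: drop; pos5(id51) recv 59: fwd; pos0(id82) recv 51: drop
Round 2: pos3(id46) recv 87: fwd; pos4(id59) recv 83: fwd; pos0(id82) recv 59: drop
Round 3: pos4(id59) recv 87: fwd; pos5(id51) recv 83: fwd
Round 4: pos5(id51) recv 87: fwd; pos0(id82) recv 83: fwd
Round 5: pos0(id82) recv 87: fwd; pos1(id87) recv 83: drop
Round 6: pos1(id87) recv 87: ELECTED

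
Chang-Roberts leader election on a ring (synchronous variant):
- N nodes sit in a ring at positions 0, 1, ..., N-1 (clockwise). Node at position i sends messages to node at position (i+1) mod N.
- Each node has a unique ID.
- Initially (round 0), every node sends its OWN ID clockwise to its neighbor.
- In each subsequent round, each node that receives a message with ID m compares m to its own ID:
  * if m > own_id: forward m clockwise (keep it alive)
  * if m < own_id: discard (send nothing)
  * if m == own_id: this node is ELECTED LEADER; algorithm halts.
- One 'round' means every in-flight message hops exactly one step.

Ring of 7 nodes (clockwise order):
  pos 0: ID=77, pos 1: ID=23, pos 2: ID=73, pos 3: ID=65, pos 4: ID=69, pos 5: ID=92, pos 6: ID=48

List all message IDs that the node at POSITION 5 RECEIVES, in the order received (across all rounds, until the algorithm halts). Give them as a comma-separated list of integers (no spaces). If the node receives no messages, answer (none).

Round 1: pos1(id23) recv 77: fwd; pos2(id73) recv 23: drop; pos3(id65) recv 73: fwd; pos4(id69) recv 65: drop; pos5(id92) recv 69: drop; pos6(id48) recv 92: fwd; pos0(id77) recv 48: drop
Round 2: pos2(id73) recv 77: fwd; pos4(id69) recv 73: fwd; pos0(id77) recv 92: fwd
Round 3: pos3(id65) recv 77: fwd; pos5(id92) recv 73: drop; pos1(id23) recv 92: fwd
Round 4: pos4(id69) recv 77: fwd; pos2(id73) recv 92: fwd
Round 5: pos5(id92) recv 77: drop; pos3(id65) recv 92: fwd
Round 6: pos4(id69) recv 92: fwd
Round 7: pos5(id92) recv 92: ELECTED

Answer: 69,73,77,92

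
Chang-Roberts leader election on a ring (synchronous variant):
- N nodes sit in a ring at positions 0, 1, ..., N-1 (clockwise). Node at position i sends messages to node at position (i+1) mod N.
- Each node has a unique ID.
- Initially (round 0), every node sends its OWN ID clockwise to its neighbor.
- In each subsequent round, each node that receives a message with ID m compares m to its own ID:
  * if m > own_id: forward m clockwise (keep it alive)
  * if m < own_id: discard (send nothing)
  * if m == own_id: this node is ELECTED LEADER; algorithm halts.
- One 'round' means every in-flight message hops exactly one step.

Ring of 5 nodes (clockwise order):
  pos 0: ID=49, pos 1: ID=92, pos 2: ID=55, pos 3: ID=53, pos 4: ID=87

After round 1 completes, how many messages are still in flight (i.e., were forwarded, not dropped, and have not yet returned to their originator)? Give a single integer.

Answer: 3

Derivation:
Round 1: pos1(id92) recv 49: drop; pos2(id55) recv 92: fwd; pos3(id53) recv 55: fwd; pos4(id87) recv 53: drop; pos0(id49) recv 87: fwd
After round 1: 3 messages still in flight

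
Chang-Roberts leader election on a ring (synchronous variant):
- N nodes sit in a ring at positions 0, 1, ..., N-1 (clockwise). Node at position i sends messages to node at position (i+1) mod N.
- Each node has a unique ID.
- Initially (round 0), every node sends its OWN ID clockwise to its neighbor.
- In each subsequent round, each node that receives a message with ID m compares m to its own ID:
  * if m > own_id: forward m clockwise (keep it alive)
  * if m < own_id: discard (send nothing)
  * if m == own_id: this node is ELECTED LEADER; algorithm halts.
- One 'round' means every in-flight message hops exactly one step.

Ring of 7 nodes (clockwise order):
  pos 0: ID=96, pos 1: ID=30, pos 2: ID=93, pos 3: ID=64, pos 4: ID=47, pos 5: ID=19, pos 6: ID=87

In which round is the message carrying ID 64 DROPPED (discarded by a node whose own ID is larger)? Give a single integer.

Round 1: pos1(id30) recv 96: fwd; pos2(id93) recv 30: drop; pos3(id64) recv 93: fwd; pos4(id47) recv 64: fwd; pos5(id19) recv 47: fwd; pos6(id87) recv 19: drop; pos0(id96) recv 87: drop
Round 2: pos2(id93) recv 96: fwd; pos4(id47) recv 93: fwd; pos5(id19) recv 64: fwd; pos6(id87) recv 47: drop
Round 3: pos3(id64) recv 96: fwd; pos5(id19) recv 93: fwd; pos6(id87) recv 64: drop
Round 4: pos4(id47) recv 96: fwd; pos6(id87) recv 93: fwd
Round 5: pos5(id19) recv 96: fwd; pos0(id96) recv 93: drop
Round 6: pos6(id87) recv 96: fwd
Round 7: pos0(id96) recv 96: ELECTED
Message ID 64 originates at pos 3; dropped at pos 6 in round 3

Answer: 3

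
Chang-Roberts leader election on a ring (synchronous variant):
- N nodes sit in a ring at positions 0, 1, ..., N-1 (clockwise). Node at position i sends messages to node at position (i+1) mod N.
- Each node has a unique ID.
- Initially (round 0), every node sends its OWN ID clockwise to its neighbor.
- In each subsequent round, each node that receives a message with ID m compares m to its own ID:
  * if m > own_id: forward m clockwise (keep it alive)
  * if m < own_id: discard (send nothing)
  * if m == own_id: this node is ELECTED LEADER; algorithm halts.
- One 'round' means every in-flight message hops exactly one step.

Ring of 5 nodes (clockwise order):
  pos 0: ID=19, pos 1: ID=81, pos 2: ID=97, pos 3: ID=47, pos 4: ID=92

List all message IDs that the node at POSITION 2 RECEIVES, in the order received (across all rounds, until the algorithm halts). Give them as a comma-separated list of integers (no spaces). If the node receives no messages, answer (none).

Answer: 81,92,97

Derivation:
Round 1: pos1(id81) recv 19: drop; pos2(id97) recv 81: drop; pos3(id47) recv 97: fwd; pos4(id92) recv 47: drop; pos0(id19) recv 92: fwd
Round 2: pos4(id92) recv 97: fwd; pos1(id81) recv 92: fwd
Round 3: pos0(id19) recv 97: fwd; pos2(id97) recv 92: drop
Round 4: pos1(id81) recv 97: fwd
Round 5: pos2(id97) recv 97: ELECTED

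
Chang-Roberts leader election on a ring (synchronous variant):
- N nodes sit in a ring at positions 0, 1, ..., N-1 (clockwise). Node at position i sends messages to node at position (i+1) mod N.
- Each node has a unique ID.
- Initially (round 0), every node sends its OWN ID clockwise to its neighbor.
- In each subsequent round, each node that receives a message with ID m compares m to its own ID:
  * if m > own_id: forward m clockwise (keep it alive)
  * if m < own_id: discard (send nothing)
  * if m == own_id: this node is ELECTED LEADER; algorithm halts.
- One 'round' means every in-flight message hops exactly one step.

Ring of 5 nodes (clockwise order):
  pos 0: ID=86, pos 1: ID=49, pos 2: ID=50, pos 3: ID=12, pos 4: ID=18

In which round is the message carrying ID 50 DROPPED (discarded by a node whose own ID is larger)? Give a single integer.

Answer: 3

Derivation:
Round 1: pos1(id49) recv 86: fwd; pos2(id50) recv 49: drop; pos3(id12) recv 50: fwd; pos4(id18) recv 12: drop; pos0(id86) recv 18: drop
Round 2: pos2(id50) recv 86: fwd; pos4(id18) recv 50: fwd
Round 3: pos3(id12) recv 86: fwd; pos0(id86) recv 50: drop
Round 4: pos4(id18) recv 86: fwd
Round 5: pos0(id86) recv 86: ELECTED
Message ID 50 originates at pos 2; dropped at pos 0 in round 3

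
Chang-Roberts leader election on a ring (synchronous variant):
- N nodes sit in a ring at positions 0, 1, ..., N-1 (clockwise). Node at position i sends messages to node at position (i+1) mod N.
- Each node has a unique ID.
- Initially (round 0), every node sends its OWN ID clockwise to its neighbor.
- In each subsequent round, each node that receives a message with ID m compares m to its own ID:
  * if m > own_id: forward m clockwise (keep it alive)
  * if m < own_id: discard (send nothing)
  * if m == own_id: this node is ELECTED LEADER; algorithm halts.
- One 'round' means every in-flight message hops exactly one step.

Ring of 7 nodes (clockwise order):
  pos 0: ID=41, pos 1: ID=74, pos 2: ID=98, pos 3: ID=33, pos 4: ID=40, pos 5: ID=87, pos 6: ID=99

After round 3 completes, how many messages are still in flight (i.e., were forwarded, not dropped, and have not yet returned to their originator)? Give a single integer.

Round 1: pos1(id74) recv 41: drop; pos2(id98) recv 74: drop; pos3(id33) recv 98: fwd; pos4(id40) recv 33: drop; pos5(id87) recv 40: drop; pos6(id99) recv 87: drop; pos0(id41) recv 99: fwd
Round 2: pos4(id40) recv 98: fwd; pos1(id74) recv 99: fwd
Round 3: pos5(id87) recv 98: fwd; pos2(id98) recv 99: fwd
After round 3: 2 messages still in flight

Answer: 2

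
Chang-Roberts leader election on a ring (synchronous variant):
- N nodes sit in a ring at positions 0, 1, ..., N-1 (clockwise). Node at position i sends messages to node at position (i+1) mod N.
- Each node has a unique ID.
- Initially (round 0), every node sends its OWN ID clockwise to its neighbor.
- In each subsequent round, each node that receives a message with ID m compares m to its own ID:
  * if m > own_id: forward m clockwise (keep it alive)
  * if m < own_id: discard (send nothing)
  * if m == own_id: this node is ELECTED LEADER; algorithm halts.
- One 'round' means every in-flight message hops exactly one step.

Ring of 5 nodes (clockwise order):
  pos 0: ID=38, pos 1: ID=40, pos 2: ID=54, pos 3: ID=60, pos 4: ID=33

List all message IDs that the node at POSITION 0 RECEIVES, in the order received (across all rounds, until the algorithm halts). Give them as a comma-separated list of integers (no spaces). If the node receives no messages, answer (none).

Answer: 33,60

Derivation:
Round 1: pos1(id40) recv 38: drop; pos2(id54) recv 40: drop; pos3(id60) recv 54: drop; pos4(id33) recv 60: fwd; pos0(id38) recv 33: drop
Round 2: pos0(id38) recv 60: fwd
Round 3: pos1(id40) recv 60: fwd
Round 4: pos2(id54) recv 60: fwd
Round 5: pos3(id60) recv 60: ELECTED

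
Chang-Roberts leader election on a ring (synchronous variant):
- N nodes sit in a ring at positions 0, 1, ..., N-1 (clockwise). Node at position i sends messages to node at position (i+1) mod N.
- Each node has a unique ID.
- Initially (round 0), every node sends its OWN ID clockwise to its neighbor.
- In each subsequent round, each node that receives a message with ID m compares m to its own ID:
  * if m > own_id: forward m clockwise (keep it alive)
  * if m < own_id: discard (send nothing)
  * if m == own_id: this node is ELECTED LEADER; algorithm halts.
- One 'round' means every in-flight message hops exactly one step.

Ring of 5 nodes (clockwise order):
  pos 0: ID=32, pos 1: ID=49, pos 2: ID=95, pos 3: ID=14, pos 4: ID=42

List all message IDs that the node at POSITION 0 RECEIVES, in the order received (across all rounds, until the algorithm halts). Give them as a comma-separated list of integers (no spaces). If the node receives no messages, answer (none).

Answer: 42,95

Derivation:
Round 1: pos1(id49) recv 32: drop; pos2(id95) recv 49: drop; pos3(id14) recv 95: fwd; pos4(id42) recv 14: drop; pos0(id32) recv 42: fwd
Round 2: pos4(id42) recv 95: fwd; pos1(id49) recv 42: drop
Round 3: pos0(id32) recv 95: fwd
Round 4: pos1(id49) recv 95: fwd
Round 5: pos2(id95) recv 95: ELECTED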